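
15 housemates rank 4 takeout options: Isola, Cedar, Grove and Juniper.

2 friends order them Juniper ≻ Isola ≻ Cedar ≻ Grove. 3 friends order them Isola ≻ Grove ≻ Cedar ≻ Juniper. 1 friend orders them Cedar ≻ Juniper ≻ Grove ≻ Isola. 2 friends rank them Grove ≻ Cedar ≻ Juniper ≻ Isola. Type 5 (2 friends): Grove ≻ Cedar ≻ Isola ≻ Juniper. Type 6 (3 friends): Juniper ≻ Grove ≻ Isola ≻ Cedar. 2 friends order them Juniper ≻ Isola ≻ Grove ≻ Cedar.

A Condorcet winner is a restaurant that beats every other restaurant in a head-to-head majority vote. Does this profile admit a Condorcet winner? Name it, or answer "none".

none

Head-to-head results (15 friends):
Isola vs Cedar: Isola preferred on 2+3+3+2 = 10 ballots; Isola wins 10–5.
Isola vs Grove: Isola is ranked higher on 2+3+2 = 7 ballots, Grove on 8. Grove wins 8–7.
Isola vs Juniper: 5 to 10, Juniper.
Cedar vs Grove: 3 to 12, Grove.
Cedar vs Juniper: 3+1+2+2 = 8 for Cedar, 7 for Juniper — Cedar by 8–7.
Grove vs Juniper: 7 to 8, Juniper.
Each restaurant drops at least one matchup (Isola loses to Grove; Cedar loses to Isola; Grove loses to Juniper; Juniper loses to Cedar); the cycle Isola > Cedar > Juniper > Isola rules out a Condorcet winner.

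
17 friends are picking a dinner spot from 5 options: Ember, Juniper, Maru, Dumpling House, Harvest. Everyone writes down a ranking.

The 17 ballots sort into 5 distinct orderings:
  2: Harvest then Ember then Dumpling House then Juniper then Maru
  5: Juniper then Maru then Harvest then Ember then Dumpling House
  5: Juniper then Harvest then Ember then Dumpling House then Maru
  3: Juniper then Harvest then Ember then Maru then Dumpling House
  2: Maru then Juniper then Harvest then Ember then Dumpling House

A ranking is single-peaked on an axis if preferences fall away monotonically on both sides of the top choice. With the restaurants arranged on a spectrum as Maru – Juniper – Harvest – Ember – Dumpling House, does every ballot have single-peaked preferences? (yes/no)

yes

Axis positions: Maru=1, Juniper=2, Harvest=3, Ember=4, Dumpling House=5.
Cluster 1 (peak Harvest at position 3): ranking walks positions 3-4-5-2-1, expanding outward from the peak — single-peaked.
Cluster 2 (peak Juniper at position 2): ranking walks positions 2-1-3-4-5, expanding outward from the peak — single-peaked.
Cluster 3 (peak Juniper at position 2): ranking walks positions 2-3-4-5-1, expanding outward from the peak — single-peaked.
Cluster 4 (peak Juniper at position 2): ranking walks positions 2-3-4-1-5, expanding outward from the peak — single-peaked.
Cluster 5 (peak Maru at position 1): ranking walks positions 1-2-3-4-5, expanding outward from the peak — single-peaked.
Every ranking is single-peaked on this axis.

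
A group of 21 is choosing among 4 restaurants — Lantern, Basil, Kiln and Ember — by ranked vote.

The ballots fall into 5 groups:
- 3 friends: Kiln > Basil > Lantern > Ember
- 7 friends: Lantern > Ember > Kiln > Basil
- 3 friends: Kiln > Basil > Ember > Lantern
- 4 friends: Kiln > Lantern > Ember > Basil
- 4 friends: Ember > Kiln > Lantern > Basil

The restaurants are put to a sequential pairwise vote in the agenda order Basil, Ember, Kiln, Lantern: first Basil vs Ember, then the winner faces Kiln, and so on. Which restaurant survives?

Lantern

Round 1: Basil vs Ember — 6–15, Ember advances.
Round 2: Ember vs Kiln — 11–10, Ember advances.
Round 3: Ember vs Lantern — 7–14, Lantern advances.
The agenda winner is Lantern.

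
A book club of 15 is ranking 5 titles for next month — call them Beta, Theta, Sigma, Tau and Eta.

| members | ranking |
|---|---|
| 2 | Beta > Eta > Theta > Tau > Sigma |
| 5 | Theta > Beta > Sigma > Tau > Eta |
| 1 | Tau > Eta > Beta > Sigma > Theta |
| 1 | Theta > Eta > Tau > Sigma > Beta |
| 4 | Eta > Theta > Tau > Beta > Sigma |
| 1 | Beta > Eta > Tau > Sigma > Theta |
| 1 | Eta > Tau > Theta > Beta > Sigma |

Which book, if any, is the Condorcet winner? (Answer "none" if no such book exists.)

none

Head-to-head results (15 members):
Beta vs Theta: 4 to 11, Theta.
Beta vs Sigma: Beta, 14–1.
Beta vs Tau: Beta is ranked higher on 2+5+1 = 8 ballots, Tau on 7. Beta wins 8–7.
Beta vs Eta: Beta wins 8–7.
Theta vs Sigma: Theta preferred on 2+5+1+4+1 = 13 ballots; Theta wins 13–2.
Theta vs Tau: Theta preferred on 2+5+1+4 = 12 ballots; Theta wins 12–3.
Theta vs Eta: Eta, 9–6.
Sigma–Tau: Tau 10–5.
Sigma vs Eta: Sigma is ranked higher on 5 ballots, Eta on 10. Eta wins 10–5.
Tau vs Eta: Tau is ranked higher on 5+1 = 6 ballots, Eta on 9. Eta wins 9–6.
Each book drops at least one matchup (Beta loses to Theta; Theta loses to Eta; Sigma loses to Beta; Tau loses to Beta; Eta loses to Beta); the cycle Beta beats Eta beats Theta beats Beta rules out a Condorcet winner.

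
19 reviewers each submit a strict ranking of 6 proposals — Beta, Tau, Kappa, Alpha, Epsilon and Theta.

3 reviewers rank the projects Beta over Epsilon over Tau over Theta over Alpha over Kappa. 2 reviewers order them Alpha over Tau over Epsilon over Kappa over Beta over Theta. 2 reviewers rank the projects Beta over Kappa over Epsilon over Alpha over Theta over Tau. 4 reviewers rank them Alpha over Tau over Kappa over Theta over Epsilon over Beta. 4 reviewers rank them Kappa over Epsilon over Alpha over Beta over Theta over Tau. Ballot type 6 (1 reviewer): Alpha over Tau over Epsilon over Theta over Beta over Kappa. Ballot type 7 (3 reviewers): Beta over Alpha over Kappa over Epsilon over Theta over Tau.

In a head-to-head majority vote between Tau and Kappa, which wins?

Ballots ranking Tau above Kappa: 3 + 2 + 4 + 1 = 10.
Ballots ranking Kappa above Tau: 19 − 10 = 9.
Tau wins the head-to-head 10–9.

Tau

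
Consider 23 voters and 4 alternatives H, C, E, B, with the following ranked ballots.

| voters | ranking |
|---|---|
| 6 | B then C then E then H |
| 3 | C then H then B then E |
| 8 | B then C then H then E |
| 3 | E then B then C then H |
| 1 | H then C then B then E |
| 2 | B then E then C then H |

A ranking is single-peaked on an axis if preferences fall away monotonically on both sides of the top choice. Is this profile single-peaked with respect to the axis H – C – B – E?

yes

Axis positions: H=1, C=2, B=3, E=4.
Type 1 (peak B at position 3): ranking walks positions 3-2-4-1, expanding outward from the peak — single-peaked.
Type 2 (peak C at position 2): ranking walks positions 2-1-3-4, expanding outward from the peak — single-peaked.
Type 3 (peak B at position 3): ranking walks positions 3-2-1-4, expanding outward from the peak — single-peaked.
Type 4 (peak E at position 4): ranking walks positions 4-3-2-1, expanding outward from the peak — single-peaked.
Type 5 (peak H at position 1): ranking walks positions 1-2-3-4, expanding outward from the peak — single-peaked.
Type 6 (peak B at position 3): ranking walks positions 3-4-2-1, expanding outward from the peak — single-peaked.
Every ranking is single-peaked on this axis.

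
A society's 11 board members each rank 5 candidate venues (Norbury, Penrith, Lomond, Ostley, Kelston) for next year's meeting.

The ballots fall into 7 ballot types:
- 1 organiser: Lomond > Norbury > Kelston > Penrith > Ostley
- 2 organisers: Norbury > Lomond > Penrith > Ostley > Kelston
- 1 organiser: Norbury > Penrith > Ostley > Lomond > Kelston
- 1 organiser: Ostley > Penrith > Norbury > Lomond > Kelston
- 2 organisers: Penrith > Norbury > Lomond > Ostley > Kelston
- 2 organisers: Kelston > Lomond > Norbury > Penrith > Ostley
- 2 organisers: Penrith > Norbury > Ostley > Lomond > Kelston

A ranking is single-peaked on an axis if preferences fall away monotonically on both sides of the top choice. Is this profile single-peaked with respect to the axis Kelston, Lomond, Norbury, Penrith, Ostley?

yes

Axis positions: Kelston=1, Lomond=2, Norbury=3, Penrith=4, Ostley=5.
Ballot type 1 (peak Lomond at position 2): ranking walks positions 2-3-1-4-5, expanding outward from the peak — single-peaked.
Ballot type 2 (peak Norbury at position 3): ranking walks positions 3-2-4-5-1, expanding outward from the peak — single-peaked.
Ballot type 3 (peak Norbury at position 3): ranking walks positions 3-4-5-2-1, expanding outward from the peak — single-peaked.
Ballot type 4 (peak Ostley at position 5): ranking walks positions 5-4-3-2-1, expanding outward from the peak — single-peaked.
Ballot type 5 (peak Penrith at position 4): ranking walks positions 4-3-2-5-1, expanding outward from the peak — single-peaked.
Ballot type 6 (peak Kelston at position 1): ranking walks positions 1-2-3-4-5, expanding outward from the peak — single-peaked.
Ballot type 7 (peak Penrith at position 4): ranking walks positions 4-3-5-2-1, expanding outward from the peak — single-peaked.
Every ranking is single-peaked on this axis.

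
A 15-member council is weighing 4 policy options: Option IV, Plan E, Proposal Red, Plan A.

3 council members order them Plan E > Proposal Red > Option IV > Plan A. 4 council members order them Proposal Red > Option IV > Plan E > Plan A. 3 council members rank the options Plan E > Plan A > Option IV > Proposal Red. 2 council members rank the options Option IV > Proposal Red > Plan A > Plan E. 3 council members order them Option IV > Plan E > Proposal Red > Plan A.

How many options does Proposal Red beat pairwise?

Proposal Red against each rival (15 council members):
Proposal Red vs Option IV: 3+4 = 7 for Proposal Red, 8 for Option IV — Option IV by 8–7.
Proposal Red–Plan E: Plan E 9–6.
Proposal Red vs Plan A: Proposal Red, 12–3.
Proposal Red beats Plan A; loses to Option IV, Plan E — 1 pairwise win.

1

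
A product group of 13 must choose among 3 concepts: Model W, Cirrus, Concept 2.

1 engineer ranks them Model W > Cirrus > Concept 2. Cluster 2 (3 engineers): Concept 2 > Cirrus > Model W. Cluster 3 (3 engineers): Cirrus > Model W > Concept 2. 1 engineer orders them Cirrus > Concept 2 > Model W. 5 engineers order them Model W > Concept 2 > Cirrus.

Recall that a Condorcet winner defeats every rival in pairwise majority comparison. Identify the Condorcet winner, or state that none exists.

none

Check each pair by majority over 13 ballots:
Model W–Cirrus: Cirrus 7–6.
Model W vs Concept 2: Model W wins 9–4.
Cirrus vs Concept 2: Concept 2 wins 8–5.
No design is unbeaten: Model W loses to Cirrus; Cirrus loses to Concept 2; Concept 2 loses to Model W. In particular Model W beats Concept 2 beats Cirrus beats Model W is a majority cycle — no Condorcet winner exists.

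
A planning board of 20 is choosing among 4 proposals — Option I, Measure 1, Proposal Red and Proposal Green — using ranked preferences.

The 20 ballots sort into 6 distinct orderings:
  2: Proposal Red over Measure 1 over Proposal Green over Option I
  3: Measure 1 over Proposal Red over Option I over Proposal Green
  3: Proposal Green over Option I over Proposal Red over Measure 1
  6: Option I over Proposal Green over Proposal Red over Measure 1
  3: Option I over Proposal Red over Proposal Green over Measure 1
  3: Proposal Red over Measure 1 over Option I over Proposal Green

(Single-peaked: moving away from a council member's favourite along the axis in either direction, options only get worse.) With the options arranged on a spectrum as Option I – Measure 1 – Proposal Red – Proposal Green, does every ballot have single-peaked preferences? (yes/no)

no

Axis positions: Option I=1, Measure 1=2, Proposal Red=3, Proposal Green=4.
Bloc 1 (peak Proposal Red at position 3): ranking walks positions 3-2-4-1, expanding outward from the peak — single-peaked.
Bloc 2 (peak Measure 1 at position 2): ranking walks positions 2-3-1-4, expanding outward from the peak — single-peaked.
Bloc 3: ranking walks positions 4-1-3-2; Option I is ranked above Proposal Red even though Proposal Red lies between Option I and the peak Proposal Green on the axis — preferences dip and rise again. Not single-peaked.
Bloc 4: ranking walks positions 1-4-3-2; Proposal Green is ranked above Measure 1 even though Measure 1 lies between Proposal Green and the peak Option I on the axis — preferences dip and rise again. Not single-peaked.
Bloc 5: ranking walks positions 1-3-4-2; Proposal Red is ranked above Measure 1 even though Measure 1 lies between Proposal Red and the peak Option I on the axis — preferences dip and rise again. Not single-peaked.
Bloc 6 (peak Proposal Red at position 3): ranking walks positions 3-2-1-4, expanding outward from the peak — single-peaked.
Bloc 3 violates single-peakedness, so the profile is not single-peaked on this axis.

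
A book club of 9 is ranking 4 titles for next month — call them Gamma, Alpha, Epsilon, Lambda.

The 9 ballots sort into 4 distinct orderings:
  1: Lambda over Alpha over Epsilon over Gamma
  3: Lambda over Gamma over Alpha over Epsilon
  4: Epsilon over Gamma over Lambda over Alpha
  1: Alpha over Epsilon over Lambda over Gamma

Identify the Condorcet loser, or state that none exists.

Head-to-head results (9 members):
Gamma vs Alpha: Gamma, 7–2.
Gamma vs Epsilon: 3 for Gamma, 6 for Epsilon — Epsilon by 6–3.
Gamma vs Lambda: Lambda, 5–4.
Alpha vs Epsilon: Alpha is ranked higher on 1+3+1 = 5 ballots, Epsilon on 4. Alpha wins 5–4.
Alpha vs Lambda: Alpha is ranked higher on 1 ballot, Lambda on 8. Lambda wins 8–1.
Epsilon vs Lambda: Epsilon, 5–4.
No book is winless: Gamma beats Alpha; Alpha beats Epsilon; Epsilon beats Gamma; Lambda beats Gamma. There is no Condorcet loser.

none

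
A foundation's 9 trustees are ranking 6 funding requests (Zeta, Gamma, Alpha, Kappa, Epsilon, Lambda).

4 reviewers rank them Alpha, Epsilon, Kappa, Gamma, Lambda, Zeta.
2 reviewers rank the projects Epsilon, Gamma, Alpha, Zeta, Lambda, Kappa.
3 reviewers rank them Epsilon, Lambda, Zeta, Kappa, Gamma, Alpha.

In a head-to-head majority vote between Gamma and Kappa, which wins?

Ballots ranking Gamma above Kappa: 2.
Ballots ranking Kappa above Gamma: 9 − 2 = 7.
Kappa wins the head-to-head 7–2.

Kappa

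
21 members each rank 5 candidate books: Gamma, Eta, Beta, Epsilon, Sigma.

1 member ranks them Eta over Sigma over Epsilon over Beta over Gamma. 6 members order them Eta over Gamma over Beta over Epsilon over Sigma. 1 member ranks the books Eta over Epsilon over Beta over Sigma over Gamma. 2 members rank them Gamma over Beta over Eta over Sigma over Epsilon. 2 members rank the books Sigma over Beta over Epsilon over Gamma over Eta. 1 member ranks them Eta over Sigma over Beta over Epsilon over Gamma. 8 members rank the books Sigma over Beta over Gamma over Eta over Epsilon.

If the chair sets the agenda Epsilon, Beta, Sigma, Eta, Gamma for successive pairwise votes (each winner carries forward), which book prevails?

Round 1: Epsilon vs Beta — 2–19, Beta advances.
Round 2: Beta vs Sigma — 9–12, Sigma advances.
Round 3: Sigma vs Eta — 10–11, Eta advances.
Round 4: Eta vs Gamma — 9–12, Gamma advances.
Gamma survives the agenda.

Gamma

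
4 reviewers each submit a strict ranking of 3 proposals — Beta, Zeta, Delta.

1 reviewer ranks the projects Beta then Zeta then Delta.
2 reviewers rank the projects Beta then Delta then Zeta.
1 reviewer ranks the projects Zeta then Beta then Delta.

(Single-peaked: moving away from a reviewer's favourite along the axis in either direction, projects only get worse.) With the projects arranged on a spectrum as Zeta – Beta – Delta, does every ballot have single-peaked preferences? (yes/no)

Axis positions: Zeta=1, Beta=2, Delta=3.
Bloc 1 (peak Beta at position 2): ranking walks positions 2-1-3, expanding outward from the peak — single-peaked.
Bloc 2 (peak Beta at position 2): ranking walks positions 2-3-1, expanding outward from the peak — single-peaked.
Bloc 3 (peak Zeta at position 1): ranking walks positions 1-2-3, expanding outward from the peak — single-peaked.
Every ranking is single-peaked on this axis.

yes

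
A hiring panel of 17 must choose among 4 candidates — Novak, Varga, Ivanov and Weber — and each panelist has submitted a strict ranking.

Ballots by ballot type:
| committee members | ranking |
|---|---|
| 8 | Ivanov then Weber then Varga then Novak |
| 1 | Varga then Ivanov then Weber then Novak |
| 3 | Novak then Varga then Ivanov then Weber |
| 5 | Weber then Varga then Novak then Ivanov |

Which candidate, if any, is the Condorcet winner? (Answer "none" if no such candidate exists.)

none

Head-to-head results (17 committee members):
Novak vs Varga: 3 for Novak, 14 for Varga — Varga by 14–3.
Novak vs Ivanov: 8 to 9, Ivanov.
Novak vs Weber: 3 to 14, Weber.
Varga vs Ivanov: 9 to 8, Varga.
Varga vs Weber: Varga preferred on 1+3 = 4 ballots; Weber wins 13–4.
Ivanov vs Weber: 12 to 5, Ivanov.
Every candidate loses at least once (Novak loses to Varga; Varga loses to Weber; Ivanov loses to Varga; Weber loses to Ivanov). The majority relation contains the cycle Varga beats Ivanov beats Weber beats Varga, so there is no Condorcet winner.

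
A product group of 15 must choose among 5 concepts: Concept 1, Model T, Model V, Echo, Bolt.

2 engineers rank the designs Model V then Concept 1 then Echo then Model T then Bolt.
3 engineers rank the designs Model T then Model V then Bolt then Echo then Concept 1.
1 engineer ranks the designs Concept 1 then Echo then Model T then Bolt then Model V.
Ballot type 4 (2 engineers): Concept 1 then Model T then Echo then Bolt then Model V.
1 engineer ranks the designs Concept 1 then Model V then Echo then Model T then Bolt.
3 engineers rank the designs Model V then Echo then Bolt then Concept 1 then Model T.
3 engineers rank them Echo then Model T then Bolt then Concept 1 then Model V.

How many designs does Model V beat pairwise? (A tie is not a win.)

3

Model V against each rival (15 engineers):
Model V vs Concept 1: Model V wins 8–7.
Model V vs Model T: Model T wins 9–6.
Model V vs Echo: Model V, 9–6.
Model V vs Bolt: Model V is ranked higher on 2+3+1+3 = 9 ballots, Bolt on 6. Model V wins 9–6.
Model V beats Concept 1, Echo, Bolt; loses to Model T — 3 pairwise wins.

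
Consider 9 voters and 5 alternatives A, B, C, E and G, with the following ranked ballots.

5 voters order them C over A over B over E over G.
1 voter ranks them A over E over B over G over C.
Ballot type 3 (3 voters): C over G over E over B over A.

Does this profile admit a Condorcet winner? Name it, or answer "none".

C

Check each pair by majority over 9 ballots:
A–B: A 6–3.
A–C: C 8–1.
A vs E: 5+1 = 6 for A, 3 for E — A by 6–3.
A vs G: A, 6–3.
B vs C: C, 8–1.
B vs E: B is ranked higher on 5 ballots, E on 4. B wins 5–4.
B vs G: 6 to 3, B.
C vs E: 8 to 1, C.
C vs G: C, 8–1.
E vs G: E preferred on 5+1 = 6 ballots; E wins 6–3.
C wins every pairwise contest, so C is the Condorcet winner.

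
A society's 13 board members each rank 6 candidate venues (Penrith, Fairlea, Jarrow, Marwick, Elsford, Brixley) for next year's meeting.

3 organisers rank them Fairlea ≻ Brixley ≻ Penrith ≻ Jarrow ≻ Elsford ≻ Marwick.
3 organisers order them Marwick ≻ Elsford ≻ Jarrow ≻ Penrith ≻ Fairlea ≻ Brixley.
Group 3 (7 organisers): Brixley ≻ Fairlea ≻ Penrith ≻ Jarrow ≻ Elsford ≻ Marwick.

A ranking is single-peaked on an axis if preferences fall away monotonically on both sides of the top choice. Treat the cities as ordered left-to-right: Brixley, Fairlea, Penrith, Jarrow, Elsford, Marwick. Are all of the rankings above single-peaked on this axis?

yes

Axis positions: Brixley=1, Fairlea=2, Penrith=3, Jarrow=4, Elsford=5, Marwick=6.
Group 1 (peak Fairlea at position 2): ranking walks positions 2-1-3-4-5-6, expanding outward from the peak — single-peaked.
Group 2 (peak Marwick at position 6): ranking walks positions 6-5-4-3-2-1, expanding outward from the peak — single-peaked.
Group 3 (peak Brixley at position 1): ranking walks positions 1-2-3-4-5-6, expanding outward from the peak — single-peaked.
Every ranking is single-peaked on this axis.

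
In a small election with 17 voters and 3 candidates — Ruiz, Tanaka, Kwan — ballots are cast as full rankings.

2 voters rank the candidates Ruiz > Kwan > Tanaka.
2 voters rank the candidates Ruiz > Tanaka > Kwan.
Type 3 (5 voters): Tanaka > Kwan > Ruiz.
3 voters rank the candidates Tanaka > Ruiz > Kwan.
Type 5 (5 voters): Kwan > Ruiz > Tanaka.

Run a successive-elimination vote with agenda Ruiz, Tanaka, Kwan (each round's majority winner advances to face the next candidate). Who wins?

Round 1: Ruiz vs Tanaka — 9–8, Ruiz advances.
Round 2: Ruiz vs Kwan — 7–10, Kwan advances.
The agenda winner is Kwan.

Kwan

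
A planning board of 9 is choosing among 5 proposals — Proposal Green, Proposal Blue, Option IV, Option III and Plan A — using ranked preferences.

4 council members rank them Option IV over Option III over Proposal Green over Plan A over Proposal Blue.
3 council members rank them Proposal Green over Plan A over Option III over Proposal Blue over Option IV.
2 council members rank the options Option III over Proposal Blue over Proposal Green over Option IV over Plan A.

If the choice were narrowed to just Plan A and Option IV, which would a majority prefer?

Option IV

Ballots ranking Plan A above Option IV: 3.
Ballots ranking Option IV above Plan A: 9 − 3 = 6.
Option IV wins the head-to-head 6–3.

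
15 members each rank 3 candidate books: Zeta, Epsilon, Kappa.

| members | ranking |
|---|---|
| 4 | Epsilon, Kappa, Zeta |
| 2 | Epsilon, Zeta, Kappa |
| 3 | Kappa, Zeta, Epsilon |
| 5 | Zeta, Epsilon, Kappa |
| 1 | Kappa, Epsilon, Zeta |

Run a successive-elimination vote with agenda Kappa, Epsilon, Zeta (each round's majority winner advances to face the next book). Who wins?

Zeta

Round 1: Kappa vs Epsilon — 4–11, Epsilon advances.
Round 2: Epsilon vs Zeta — 7–8, Zeta advances.
Zeta survives the agenda.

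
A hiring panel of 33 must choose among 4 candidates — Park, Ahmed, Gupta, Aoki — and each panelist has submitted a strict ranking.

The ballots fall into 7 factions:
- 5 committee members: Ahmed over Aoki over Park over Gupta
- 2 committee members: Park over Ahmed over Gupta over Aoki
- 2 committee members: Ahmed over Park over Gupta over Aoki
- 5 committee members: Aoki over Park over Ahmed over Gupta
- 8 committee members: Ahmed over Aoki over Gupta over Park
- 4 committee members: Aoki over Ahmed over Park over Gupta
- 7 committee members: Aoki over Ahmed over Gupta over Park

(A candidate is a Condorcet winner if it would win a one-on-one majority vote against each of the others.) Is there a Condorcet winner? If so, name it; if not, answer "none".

Check each pair by majority over 33 ballots:
Park–Ahmed: Ahmed 26–7.
Park vs Gupta: Park, 18–15.
Park–Aoki: Aoki 29–4.
Ahmed vs Gupta: 33 for Ahmed, 0 for Gupta — Ahmed by 33–0.
Ahmed vs Aoki: 5+2+2+8 = 17 for Ahmed, 16 for Aoki — Ahmed by 17–16.
Gupta vs Aoki: Gupta preferred on 2+2 = 4 ballots; Aoki wins 29–4.
Only Ahmed has no losses; Ahmed is the Condorcet winner.

Ahmed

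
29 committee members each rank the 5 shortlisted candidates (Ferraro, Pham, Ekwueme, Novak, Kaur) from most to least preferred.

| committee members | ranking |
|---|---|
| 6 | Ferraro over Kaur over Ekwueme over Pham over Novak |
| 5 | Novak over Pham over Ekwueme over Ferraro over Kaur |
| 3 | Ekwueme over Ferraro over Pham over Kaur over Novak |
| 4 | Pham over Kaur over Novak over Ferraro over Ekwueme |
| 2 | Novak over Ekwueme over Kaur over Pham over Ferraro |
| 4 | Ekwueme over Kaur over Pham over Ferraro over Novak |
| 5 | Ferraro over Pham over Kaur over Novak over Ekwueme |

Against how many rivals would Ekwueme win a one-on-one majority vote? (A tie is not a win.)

1

Ekwueme against each rival (29 committee members):
Ekwueme vs Ferraro: 5+3+2+4 = 14 for Ekwueme, 15 for Ferraro — Ferraro by 15–14.
Ekwueme vs Pham: Ekwueme is ranked higher on 6+3+2+4 = 15 ballots, Pham on 14. Ekwueme wins 15–14.
Ekwueme vs Novak: 13 to 16, Novak.
Ekwueme–Kaur: Kaur 15–14.
Ekwueme beats Pham; loses to Ferraro, Novak, Kaur — 1 pairwise win.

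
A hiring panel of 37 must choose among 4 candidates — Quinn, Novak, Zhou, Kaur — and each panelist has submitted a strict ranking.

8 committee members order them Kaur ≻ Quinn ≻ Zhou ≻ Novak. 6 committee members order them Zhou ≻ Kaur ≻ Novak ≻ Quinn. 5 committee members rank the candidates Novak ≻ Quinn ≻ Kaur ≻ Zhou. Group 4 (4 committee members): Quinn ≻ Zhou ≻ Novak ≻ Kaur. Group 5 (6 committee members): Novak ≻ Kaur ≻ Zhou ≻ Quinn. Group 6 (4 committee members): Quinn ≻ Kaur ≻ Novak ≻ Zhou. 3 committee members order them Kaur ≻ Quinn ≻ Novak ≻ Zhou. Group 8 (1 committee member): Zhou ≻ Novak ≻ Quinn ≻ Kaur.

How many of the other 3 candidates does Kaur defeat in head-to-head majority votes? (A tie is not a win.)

Kaur against each rival (37 committee members):
Kaur–Quinn: Kaur 23–14.
Kaur vs Novak: 8+6+4+3 = 21 for Kaur, 16 for Novak — Kaur by 21–16.
Kaur vs Zhou: 8+5+6+4+3 = 26 for Kaur, 11 for Zhou — Kaur by 26–11.
Kaur beats Quinn, Novak, Zhou — 3 pairwise wins.

3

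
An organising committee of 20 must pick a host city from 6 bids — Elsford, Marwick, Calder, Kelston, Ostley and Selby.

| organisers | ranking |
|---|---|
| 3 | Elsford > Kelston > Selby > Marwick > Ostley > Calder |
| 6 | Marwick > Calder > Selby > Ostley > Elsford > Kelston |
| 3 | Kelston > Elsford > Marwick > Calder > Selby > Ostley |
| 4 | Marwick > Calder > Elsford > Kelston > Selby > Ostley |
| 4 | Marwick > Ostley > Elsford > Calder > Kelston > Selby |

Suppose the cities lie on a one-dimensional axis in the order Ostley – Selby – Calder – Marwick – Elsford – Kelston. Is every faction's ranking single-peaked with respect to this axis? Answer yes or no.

no

Axis positions: Ostley=1, Selby=2, Calder=3, Marwick=4, Elsford=5, Kelston=6.
Faction 1: ranking walks positions 5-6-2-4-1-3; Selby is ranked above Marwick even though Marwick lies between Selby and the peak Elsford on the axis — preferences dip and rise again. Not single-peaked.
Faction 2 (peak Marwick at position 4): ranking walks positions 4-3-2-1-5-6, expanding outward from the peak — single-peaked.
Faction 3 (peak Kelston at position 6): ranking walks positions 6-5-4-3-2-1, expanding outward from the peak — single-peaked.
Faction 4 (peak Marwick at position 4): ranking walks positions 4-3-5-6-2-1, expanding outward from the peak — single-peaked.
Faction 5: ranking walks positions 4-1-5-3-6-2; Ostley is ranked above Calder even though Calder lies between Ostley and the peak Marwick on the axis — preferences dip and rise again. Not single-peaked.
Faction 1 violates single-peakedness, so the profile is not single-peaked on this axis.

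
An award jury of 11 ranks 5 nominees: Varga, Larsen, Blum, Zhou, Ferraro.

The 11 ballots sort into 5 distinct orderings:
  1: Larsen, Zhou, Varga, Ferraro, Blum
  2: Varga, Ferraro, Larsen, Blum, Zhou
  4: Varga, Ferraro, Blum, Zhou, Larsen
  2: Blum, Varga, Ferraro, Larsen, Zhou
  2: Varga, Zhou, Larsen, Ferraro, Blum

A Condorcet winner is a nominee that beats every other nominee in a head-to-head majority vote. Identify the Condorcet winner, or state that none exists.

Varga

Head-to-head results (11 jurors):
Varga vs Larsen: Varga wins 10–1.
Varga vs Blum: Varga wins 9–2.
Varga vs Zhou: Varga, 10–1.
Varga vs Ferraro: Varga is ranked higher on 1+2+4+2+2 = 11 ballots, Ferraro on 0. Varga wins 11–0.
Larsen vs Blum: Larsen is ranked higher on 1+2+2 = 5 ballots, Blum on 6. Blum wins 6–5.
Larsen–Zhou: Zhou 6–5.
Larsen vs Ferraro: 3 to 8, Ferraro.
Blum vs Zhou: Blum wins 8–3.
Blum vs Ferraro: 2 to 9, Ferraro.
Zhou vs Ferraro: Ferraro wins 8–3.
Varga defeats every rival head-to-head and is the Condorcet winner.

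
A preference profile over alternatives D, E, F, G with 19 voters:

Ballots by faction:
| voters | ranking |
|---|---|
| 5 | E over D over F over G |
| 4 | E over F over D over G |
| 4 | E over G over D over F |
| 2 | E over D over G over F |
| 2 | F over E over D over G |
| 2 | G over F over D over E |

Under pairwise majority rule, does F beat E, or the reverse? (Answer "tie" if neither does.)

E

Ballots ranking F above E: 2 + 2 = 4.
Ballots ranking E above F: 19 − 4 = 15.
E wins the head-to-head 15–4.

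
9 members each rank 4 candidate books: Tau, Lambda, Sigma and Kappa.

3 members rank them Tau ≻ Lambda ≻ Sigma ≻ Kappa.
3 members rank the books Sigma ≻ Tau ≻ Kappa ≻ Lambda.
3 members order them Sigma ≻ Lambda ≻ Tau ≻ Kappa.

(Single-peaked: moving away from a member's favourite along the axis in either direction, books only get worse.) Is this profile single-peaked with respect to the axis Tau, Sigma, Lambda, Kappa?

no

Axis positions: Tau=1, Sigma=2, Lambda=3, Kappa=4.
Ballot type 1: ranking walks positions 1-3-2-4; Lambda is ranked above Sigma even though Sigma lies between Lambda and the peak Tau on the axis — preferences dip and rise again. Not single-peaked.
Ballot type 2: ranking walks positions 2-1-4-3; Kappa is ranked above Lambda even though Lambda lies between Kappa and the peak Sigma on the axis — preferences dip and rise again. Not single-peaked.
Ballot type 3 (peak Sigma at position 2): ranking walks positions 2-3-1-4, expanding outward from the peak — single-peaked.
Ballot type 1 violates single-peakedness, so the profile is not single-peaked on this axis.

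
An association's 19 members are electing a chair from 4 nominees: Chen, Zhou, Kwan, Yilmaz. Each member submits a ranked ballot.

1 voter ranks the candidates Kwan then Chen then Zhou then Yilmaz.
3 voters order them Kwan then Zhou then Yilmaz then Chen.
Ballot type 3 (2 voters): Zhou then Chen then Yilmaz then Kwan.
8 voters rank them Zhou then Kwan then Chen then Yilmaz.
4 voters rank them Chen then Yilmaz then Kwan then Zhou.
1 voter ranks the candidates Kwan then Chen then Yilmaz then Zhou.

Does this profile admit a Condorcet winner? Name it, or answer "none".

Zhou

Pairwise majorities:
Chen vs Zhou: 1+4+1 = 6 for Chen, 13 for Zhou — Zhou by 13–6.
Chen vs Kwan: 6 to 13, Kwan.
Chen vs Yilmaz: 1+2+8+4+1 = 16 for Chen, 3 for Yilmaz — Chen by 16–3.
Zhou vs Kwan: 2+8 = 10 for Zhou, 9 for Kwan — Zhou by 10–9.
Zhou vs Yilmaz: 1+3+2+8 = 14 for Zhou, 5 for Yilmaz — Zhou by 14–5.
Kwan vs Yilmaz: 1+3+8+1 = 13 for Kwan, 6 for Yilmaz — Kwan by 13–6.
Only Zhou has no losses; Zhou is the Condorcet winner.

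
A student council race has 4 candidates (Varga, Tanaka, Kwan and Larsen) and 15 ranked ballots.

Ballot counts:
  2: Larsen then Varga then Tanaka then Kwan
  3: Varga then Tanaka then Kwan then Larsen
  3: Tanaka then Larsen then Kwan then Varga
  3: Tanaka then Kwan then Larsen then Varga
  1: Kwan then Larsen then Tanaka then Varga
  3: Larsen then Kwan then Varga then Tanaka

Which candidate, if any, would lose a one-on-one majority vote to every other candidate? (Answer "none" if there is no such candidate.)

Head-to-head results (15 voters):
Varga vs Tanaka: Varga is ranked higher on 2+3+3 = 8 ballots, Tanaka on 7. Varga wins 8–7.
Varga–Kwan: Kwan 10–5.
Varga vs Larsen: 3 to 12, Larsen.
Tanaka vs Kwan: 11 to 4, Tanaka.
Tanaka vs Larsen: Tanaka preferred on 3+3+3 = 9 ballots; Tanaka wins 9–6.
Kwan–Larsen: Larsen 8–7.
Each candidate has at least one pairwise win (Varga beats Tanaka; Tanaka beats Kwan; Kwan beats Varga; Larsen beats Varga) — no Condorcet loser.

none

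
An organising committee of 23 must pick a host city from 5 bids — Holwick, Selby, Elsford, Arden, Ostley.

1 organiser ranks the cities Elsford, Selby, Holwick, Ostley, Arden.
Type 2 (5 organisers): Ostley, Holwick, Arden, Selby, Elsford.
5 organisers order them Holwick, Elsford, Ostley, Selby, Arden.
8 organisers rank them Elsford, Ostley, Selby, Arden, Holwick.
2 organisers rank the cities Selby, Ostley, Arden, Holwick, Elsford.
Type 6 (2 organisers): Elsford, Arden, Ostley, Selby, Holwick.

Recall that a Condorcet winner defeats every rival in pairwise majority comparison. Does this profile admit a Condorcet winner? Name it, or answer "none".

Head-to-head results (23 organisers):
Holwick vs Selby: 5+5 = 10 for Holwick, 13 for Selby — Selby by 13–10.
Holwick vs Elsford: 5+5+2 = 12 for Holwick, 11 for Elsford — Holwick by 12–11.
Holwick vs Arden: Holwick is ranked higher on 1+5+5 = 11 ballots, Arden on 12. Arden wins 12–11.
Holwick vs Ostley: 6 to 17, Ostley.
Selby vs Elsford: 7 to 16, Elsford.
Selby vs Arden: 1+5+8+2 = 16 for Selby, 7 for Arden — Selby by 16–7.
Selby vs Ostley: 3 to 20, Ostley.
Elsford vs Arden: Elsford preferred on 1+5+8+2 = 16 ballots; Elsford wins 16–7.
Elsford vs Ostley: 1+5+8+2 = 16 for Elsford, 7 for Ostley — Elsford by 16–7.
Arden vs Ostley: Arden preferred on 2 ballots; Ostley wins 21–2.
No city is unbeaten: Holwick loses to Selby; Selby loses to Elsford; Elsford loses to Holwick; Arden loses to Selby; Ostley loses to Elsford. In particular Holwick → Elsford → Selby → Holwick is a majority cycle — no Condorcet winner exists.

none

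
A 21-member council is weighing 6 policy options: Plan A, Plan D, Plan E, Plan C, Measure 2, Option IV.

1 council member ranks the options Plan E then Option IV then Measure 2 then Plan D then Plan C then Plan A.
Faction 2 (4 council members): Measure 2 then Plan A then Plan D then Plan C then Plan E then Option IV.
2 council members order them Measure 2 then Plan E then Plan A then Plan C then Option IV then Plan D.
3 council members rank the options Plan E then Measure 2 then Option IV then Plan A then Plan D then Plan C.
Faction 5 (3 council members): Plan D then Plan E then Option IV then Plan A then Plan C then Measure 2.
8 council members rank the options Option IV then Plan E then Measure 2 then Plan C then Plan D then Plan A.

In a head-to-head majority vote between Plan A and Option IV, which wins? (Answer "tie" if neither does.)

Option IV

Ballots ranking Plan A above Option IV: 4 + 2 = 6.
Ballots ranking Option IV above Plan A: 21 − 6 = 15.
Option IV wins the head-to-head 15–6.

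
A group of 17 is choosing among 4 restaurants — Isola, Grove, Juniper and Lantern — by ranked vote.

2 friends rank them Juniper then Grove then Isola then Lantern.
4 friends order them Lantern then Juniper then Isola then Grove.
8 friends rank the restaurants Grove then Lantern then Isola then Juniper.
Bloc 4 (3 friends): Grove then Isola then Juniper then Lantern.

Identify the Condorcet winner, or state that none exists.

Check each pair by majority over 17 ballots:
Isola vs Grove: 4 for Isola, 13 for Grove — Grove by 13–4.
Isola vs Juniper: 11 to 6, Isola.
Isola vs Lantern: 5 to 12, Lantern.
Grove vs Juniper: 8+3 = 11 for Grove, 6 for Juniper — Grove by 11–6.
Grove vs Lantern: Grove is ranked higher on 2+8+3 = 13 ballots, Lantern on 4. Grove wins 13–4.
Juniper vs Lantern: Juniper is ranked higher on 2+3 = 5 ballots, Lantern on 12. Lantern wins 12–5.
Grove beats each of Isola, Juniper, Lantern — Grove is the Condorcet winner.

Grove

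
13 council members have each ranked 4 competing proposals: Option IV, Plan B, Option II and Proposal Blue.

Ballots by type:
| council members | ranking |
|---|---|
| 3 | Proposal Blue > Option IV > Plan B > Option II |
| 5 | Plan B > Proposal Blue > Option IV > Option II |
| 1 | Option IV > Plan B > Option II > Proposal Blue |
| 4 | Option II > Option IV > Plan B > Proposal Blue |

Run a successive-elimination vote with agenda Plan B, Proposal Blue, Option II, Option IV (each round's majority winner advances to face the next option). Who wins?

Option IV

Round 1: Plan B vs Proposal Blue — 10–3, Plan B advances.
Round 2: Plan B vs Option II — 9–4, Plan B advances.
Round 3: Plan B vs Option IV — 5–8, Option IV advances.
The agenda winner is Option IV.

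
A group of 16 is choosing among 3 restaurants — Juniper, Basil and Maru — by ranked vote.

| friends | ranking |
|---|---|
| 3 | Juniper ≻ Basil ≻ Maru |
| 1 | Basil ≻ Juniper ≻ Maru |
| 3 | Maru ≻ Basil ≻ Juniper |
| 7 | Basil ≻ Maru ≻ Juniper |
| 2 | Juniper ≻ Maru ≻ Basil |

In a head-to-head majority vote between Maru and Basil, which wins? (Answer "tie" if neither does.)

Ballots ranking Maru above Basil: 3 + 2 = 5.
Ballots ranking Basil above Maru: 16 − 5 = 11.
Basil wins the head-to-head 11–5.

Basil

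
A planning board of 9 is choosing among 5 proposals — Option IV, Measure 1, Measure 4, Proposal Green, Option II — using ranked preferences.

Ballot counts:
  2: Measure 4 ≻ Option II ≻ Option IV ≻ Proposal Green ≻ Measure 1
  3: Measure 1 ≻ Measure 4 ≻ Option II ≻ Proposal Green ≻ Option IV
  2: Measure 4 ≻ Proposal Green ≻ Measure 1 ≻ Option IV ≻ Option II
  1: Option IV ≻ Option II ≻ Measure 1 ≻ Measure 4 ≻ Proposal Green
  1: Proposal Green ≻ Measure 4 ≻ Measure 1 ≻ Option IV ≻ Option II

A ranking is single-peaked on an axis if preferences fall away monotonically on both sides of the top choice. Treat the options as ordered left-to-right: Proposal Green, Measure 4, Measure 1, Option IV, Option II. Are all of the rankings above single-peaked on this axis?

no

Axis positions: Proposal Green=1, Measure 4=2, Measure 1=3, Option IV=4, Option II=5.
Group 1: ranking walks positions 2-5-4-1-3; Option II is ranked above Measure 1 even though Measure 1 lies between Option II and the peak Measure 4 on the axis — preferences dip and rise again. Not single-peaked.
Group 2: ranking walks positions 3-2-5-1-4; Option II is ranked above Option IV even though Option IV lies between Option II and the peak Measure 1 on the axis — preferences dip and rise again. Not single-peaked.
Group 3 (peak Measure 4 at position 2): ranking walks positions 2-1-3-4-5, expanding outward from the peak — single-peaked.
Group 4 (peak Option IV at position 4): ranking walks positions 4-5-3-2-1, expanding outward from the peak — single-peaked.
Group 5 (peak Proposal Green at position 1): ranking walks positions 1-2-3-4-5, expanding outward from the peak — single-peaked.
Group 1 violates single-peakedness, so the profile is not single-peaked on this axis.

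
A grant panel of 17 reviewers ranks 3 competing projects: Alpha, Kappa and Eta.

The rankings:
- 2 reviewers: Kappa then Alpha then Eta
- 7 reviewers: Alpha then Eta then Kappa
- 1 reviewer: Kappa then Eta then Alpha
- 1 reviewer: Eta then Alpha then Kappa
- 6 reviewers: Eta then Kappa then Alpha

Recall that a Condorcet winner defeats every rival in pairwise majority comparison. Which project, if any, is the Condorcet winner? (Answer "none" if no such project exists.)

none

Pairwise majorities:
Alpha vs Kappa: Kappa wins 9–8.
Alpha–Eta: Alpha 9–8.
Kappa vs Eta: Eta wins 14–3.
No project is unbeaten: Alpha loses to Kappa; Kappa loses to Eta; Eta loses to Alpha. In particular Alpha > Eta > Kappa > Alpha is a majority cycle — no Condorcet winner exists.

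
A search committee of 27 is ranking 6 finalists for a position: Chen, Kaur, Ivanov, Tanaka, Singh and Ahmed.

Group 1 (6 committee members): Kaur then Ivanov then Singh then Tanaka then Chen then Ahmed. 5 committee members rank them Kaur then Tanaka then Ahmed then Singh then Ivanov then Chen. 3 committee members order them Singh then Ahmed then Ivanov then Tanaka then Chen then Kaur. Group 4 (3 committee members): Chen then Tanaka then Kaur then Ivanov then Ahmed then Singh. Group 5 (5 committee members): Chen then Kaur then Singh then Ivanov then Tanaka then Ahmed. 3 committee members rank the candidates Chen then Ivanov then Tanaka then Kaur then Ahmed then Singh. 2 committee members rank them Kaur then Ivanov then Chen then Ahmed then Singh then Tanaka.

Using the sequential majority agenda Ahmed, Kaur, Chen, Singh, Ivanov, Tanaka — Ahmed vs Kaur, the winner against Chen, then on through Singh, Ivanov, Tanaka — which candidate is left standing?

Round 1: Ahmed vs Kaur — 3–24, Kaur advances.
Round 2: Kaur vs Chen — 13–14, Chen advances.
Round 3: Chen vs Singh — 13–14, Singh advances.
Round 4: Singh vs Ivanov — 13–14, Ivanov advances.
Round 5: Ivanov vs Tanaka — 19–8, Ivanov advances.
Ivanov survives the agenda.

Ivanov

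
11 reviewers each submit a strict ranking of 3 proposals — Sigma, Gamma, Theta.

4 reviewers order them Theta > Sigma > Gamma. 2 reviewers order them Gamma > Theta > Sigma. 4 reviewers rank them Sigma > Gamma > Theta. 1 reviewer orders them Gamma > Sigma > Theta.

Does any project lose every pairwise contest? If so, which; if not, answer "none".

none

Pairwise majorities:
Sigma vs Gamma: 8 to 3, Sigma.
Sigma vs Theta: 4+1 = 5 for Sigma, 6 for Theta — Theta by 6–5.
Gamma–Theta: Gamma 7–4.
Every project wins at least one matchup (Sigma beats Gamma; Gamma beats Theta; Theta beats Sigma), so there is no Condorcet loser.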